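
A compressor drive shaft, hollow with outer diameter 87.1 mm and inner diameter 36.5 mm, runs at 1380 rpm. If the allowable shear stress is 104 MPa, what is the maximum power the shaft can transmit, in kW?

1890 kW

J = π(d_o⁴ − d_i⁴)/32 = π(0.0871⁴ − 0.0365⁴)/32 = 5.476×10^-6 m⁴.
T_max = τ_allow·J/r = 1.04×10^8 × 5.476×10^-6 / 0.0435 = 13080 N·m.
ω = 2π·1380/60 = 144.5 rad/s, so P_max = T_max·ω = 1.890×10^6 W.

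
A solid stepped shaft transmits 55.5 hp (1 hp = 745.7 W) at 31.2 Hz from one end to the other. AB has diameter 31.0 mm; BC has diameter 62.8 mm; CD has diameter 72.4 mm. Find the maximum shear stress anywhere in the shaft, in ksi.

ω = 2π·31.2 = 196.0 rad/s, so T = P/ω = 55.5×745.7 / 196.0 = 211.1 N·m.
Under the same torque, τ_max = 16T/(πd³) is largest where d is smallest — segment AB (d = 31.0 mm).
τ_max = 16·211.1/(π·(0.0310)³) = 3.609×10^7 Pa.

5.23 ksi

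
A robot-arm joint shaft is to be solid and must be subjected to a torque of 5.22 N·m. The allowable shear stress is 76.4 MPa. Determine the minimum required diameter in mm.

For a solid shaft τ_max = 16T/(πd³), so d = (16T/(π τ_allow))^(1/3) = (16·5.220/(π·7.64×10^7))^(1/3) = 0.007034 m.

7.03 mm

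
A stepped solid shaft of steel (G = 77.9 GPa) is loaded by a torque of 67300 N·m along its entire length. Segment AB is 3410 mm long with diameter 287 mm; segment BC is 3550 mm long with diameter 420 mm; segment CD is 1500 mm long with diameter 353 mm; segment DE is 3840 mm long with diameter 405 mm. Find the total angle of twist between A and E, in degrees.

J_AB = π(0.287)⁴/32 = 6.66×10^-4 m⁴; J_BC = π(0.420)⁴/32 = 3.05×10^-3 m⁴; J_CD = π(0.353)⁴/32 = 1.52×10^-3 m⁴; J_DE = π(0.405)⁴/32 = 2.64×10^-3 m⁴.
θ = (T/G)·Σ L_i/J_i = (67300/77.9×10⁹)·(3.41/6.66×10^-4 + 3.55/3.05×10^-3 + 1.50/1.52×10^-3 + 3.84/2.64×10^-3) = 7.533×10^-3 rad.

0.432°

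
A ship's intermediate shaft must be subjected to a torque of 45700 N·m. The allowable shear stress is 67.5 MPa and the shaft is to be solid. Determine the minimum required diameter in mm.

For a solid shaft τ_max = 16T/(πd³), so d = (16T/(π τ_allow))^(1/3) = (16·45700/(π·6.75×10^7))^(1/3) = 0.1511 m.

151 mm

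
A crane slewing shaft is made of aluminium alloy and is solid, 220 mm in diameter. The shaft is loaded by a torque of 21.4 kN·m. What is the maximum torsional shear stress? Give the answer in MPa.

10.2 MPa

J = πd⁴/32 = π(0.220)⁴/32 = 2.300×10^-4 m⁴.
τ_max = T·r/J = 21400 × 0.110 / 2.300×10^-4 = 1.024×10^7 Pa.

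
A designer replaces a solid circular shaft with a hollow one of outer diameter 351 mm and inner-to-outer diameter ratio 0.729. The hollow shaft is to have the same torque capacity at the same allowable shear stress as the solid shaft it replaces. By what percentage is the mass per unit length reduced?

Equal τ_max and T ⇒ the solid shaft needs d_s³ = d_o³(1−k⁴), so d_s = 351·(1−0.729⁴)^(1/3) = 314.2 mm.
Area ratio A_h/A_s = d_o²(1−k²)/d_s² = (1−k²)/(1−k⁴)^(2/3) = 0.5846.
Mass saving = 1 − 0.5846 = 41.5 %.

41.5 %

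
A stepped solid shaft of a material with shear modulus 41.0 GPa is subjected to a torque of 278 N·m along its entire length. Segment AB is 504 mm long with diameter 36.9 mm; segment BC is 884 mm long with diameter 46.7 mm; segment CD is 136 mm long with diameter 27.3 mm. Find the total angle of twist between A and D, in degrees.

J_AB = π(0.0369)⁴/32 = 1.82×10^-7 m⁴; J_BC = π(0.0467)⁴/32 = 4.67×10^-7 m⁴; J_CD = π(0.0273)⁴/32 = 5.45×10^-8 m⁴.
θ = (T/G)·Σ L_i/J_i = (278.0/41.0×10⁹)·(0.504/1.82×10^-7 + 0.884/4.67×10^-7 + 0.136/5.45×10^-8) = 0.04852 rad.

2.78°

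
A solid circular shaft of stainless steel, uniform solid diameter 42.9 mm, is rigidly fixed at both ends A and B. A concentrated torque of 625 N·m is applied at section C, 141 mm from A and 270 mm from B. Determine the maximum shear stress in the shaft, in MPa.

With uniform GJ and both ends fixed, compatibility θ_AC = θ_CB gives T_A·a = T_B·b, together with T_A + T_B = T₀.
T_A = T₀·b/(a+b) = 625.0·270/411.0 = 410.6 N·m; T_B = 214.4 N·m.
τ in each portion: τ_AC = 2.65×10^7 Pa, τ_CB = 1.38×10^7 Pa; maximum is in AC.
τ_max = T_AC·r/J = 410.6·0.0215/3.33×10^-7 = 2.649×10^7 Pa.

26.5 MPa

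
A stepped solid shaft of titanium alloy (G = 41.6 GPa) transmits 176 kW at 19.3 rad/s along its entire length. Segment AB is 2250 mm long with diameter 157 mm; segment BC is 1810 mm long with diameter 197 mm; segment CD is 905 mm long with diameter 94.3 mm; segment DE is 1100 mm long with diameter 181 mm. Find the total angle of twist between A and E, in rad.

ω = 19.3 rad/s, so T = P/ω = 176×10³ / 19.30 = 9119 N·m.
J_AB = π(0.157)⁴/32 = 5.96×10^-5 m⁴; J_BC = π(0.197)⁴/32 = 1.48×10^-4 m⁴; J_CD = π(0.0943)⁴/32 = 7.76×10^-6 m⁴; J_DE = π(0.181)⁴/32 = 1.05×10^-4 m⁴.
θ = (T/G)·Σ L_i/J_i = (9119/41.6×10⁹)·(2.25/5.96×10^-5 + 1.81/1.48×10^-4 + 0.905/7.76×10^-6 + 1.10/1.05×10^-4) = 0.03879 rad.

0.0388 rad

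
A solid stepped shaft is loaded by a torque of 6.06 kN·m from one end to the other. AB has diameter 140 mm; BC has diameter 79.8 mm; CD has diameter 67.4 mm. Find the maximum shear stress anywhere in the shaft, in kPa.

101000 kPa

Under the same torque, τ_max = 16T/(πd³) is largest where d is smallest — segment CD (d = 67.4 mm).
τ_max = 16·6060/(π·(0.0674)³) = 1.008×10^8 Pa.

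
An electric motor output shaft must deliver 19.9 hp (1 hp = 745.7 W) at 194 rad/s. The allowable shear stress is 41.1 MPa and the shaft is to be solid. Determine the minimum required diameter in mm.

21.2 mm

ω = 194 rad/s, so T = P/ω = 19.9×745.7 / 194.0 = 76.49 N·m.
For a solid shaft τ_max = 16T/(πd³), so d = (16T/(π τ_allow))^(1/3) = (16·76.49/(π·4.11×10^7))^(1/3) = 0.02116 m.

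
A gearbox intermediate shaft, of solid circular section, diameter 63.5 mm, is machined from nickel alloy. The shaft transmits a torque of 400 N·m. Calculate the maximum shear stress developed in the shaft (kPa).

J = πd⁴/32 = π(0.0635)⁴/32 = 1.596×10^-6 m⁴.
τ_max = T·r/J = 400.0 × 0.0318 / 1.596×10^-6 = 7.956×10^6 Pa.

7960 kPa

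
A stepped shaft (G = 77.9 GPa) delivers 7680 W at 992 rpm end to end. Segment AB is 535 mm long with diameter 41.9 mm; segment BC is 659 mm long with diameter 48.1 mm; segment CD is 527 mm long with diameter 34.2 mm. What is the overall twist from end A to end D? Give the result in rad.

ω = 2π·992/60 = 103.9 rad/s, so T = P/ω = 7680 / 103.9 = 73.93 N·m.
J_AB = π(0.0419)⁴/32 = 3.03×10^-7 m⁴; J_BC = π(0.0481)⁴/32 = 5.26×10^-7 m⁴; J_CD = π(0.0342)⁴/32 = 1.34×10^-7 m⁴.
θ = (T/G)·Σ L_i/J_i = (73.93/77.9×10⁹)·(0.535/3.03×10^-7 + 0.659/5.26×10^-7 + 0.527/1.34×10^-7) = 6.592×10^-3 rad.

0.00659 rad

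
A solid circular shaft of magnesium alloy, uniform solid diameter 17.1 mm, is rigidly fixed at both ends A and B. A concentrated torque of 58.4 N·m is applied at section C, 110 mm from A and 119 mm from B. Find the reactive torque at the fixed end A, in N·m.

With uniform GJ and both ends fixed, compatibility θ_AC = θ_CB gives T_A·a = T_B·b, together with T_A + T_B = T₀.
T_A = T₀·b/(a+b) = 58.40·119/229.0 = 30.35 N·m; T_B = 28.05 N·m.

30.3 N·m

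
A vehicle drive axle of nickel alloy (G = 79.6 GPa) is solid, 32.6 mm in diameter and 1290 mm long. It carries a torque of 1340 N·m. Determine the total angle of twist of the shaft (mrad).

J = πd⁴/32 = π(0.0326)⁴/32 = 1.109×10^-7 m⁴.
θ = T·L/(G·J) = 1340 × 1.29 / (79.6×10⁹ × 1.109×10^-7) = 0.1958 rad.

196 mrad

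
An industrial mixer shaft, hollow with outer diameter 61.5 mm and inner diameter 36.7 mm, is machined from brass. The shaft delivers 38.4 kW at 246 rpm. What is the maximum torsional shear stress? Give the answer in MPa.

37.4 MPa

ω = 2π·246/60 = 25.76 rad/s, so T = P/ω = 38.4×10³ / 25.76 = 1491 N·m.
J = π(d_o⁴ − d_i⁴)/32 = π(0.0615⁴ − 0.0367⁴)/32 = 1.226×10^-6 m⁴.
τ_max = T·r/J = 1491 × 0.0307 / 1.226×10^-6 = 3.738×10^7 Pa.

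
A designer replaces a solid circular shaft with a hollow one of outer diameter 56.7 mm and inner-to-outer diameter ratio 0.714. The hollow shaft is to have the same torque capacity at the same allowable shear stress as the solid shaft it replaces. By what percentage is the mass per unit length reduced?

Equal τ_max and T ⇒ the solid shaft needs d_s³ = d_o³(1−k⁴), so d_s = 56.7·(1−0.714⁴)^(1/3) = 51.29 mm.
Area ratio A_h/A_s = d_o²(1−k²)/d_s² = (1−k²)/(1−k⁴)^(2/3) = 0.5991.
Mass saving = 1 − 0.5991 = 40.1 %.

40.1 %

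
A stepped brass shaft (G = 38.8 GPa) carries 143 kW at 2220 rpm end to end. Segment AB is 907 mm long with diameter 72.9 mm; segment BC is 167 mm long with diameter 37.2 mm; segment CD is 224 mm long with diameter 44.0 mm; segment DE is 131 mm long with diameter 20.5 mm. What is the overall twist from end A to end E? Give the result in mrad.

149 mrad

ω = 2π·2220/60 = 232.5 rad/s, so T = P/ω = 143×10³ / 232.5 = 615.1 N·m.
J_AB = π(0.0729)⁴/32 = 2.77×10^-6 m⁴; J_BC = π(0.0372)⁴/32 = 1.88×10^-7 m⁴; J_CD = π(0.0440)⁴/32 = 3.68×10^-7 m⁴; J_DE = π(0.0205)⁴/32 = 1.73×10^-8 m⁴.
θ = (T/G)·Σ L_i/J_i = (615.1/38.8×10⁹)·(0.907/2.77×10^-6 + 0.167/1.88×10^-7 + 0.224/3.68×10^-7 + 0.131/1.73×10^-8) = 0.1487 rad.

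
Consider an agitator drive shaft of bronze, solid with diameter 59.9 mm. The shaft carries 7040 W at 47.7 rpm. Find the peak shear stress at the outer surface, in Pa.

ω = 2π·47.7/60 = 4.995 rad/s, so T = P/ω = 7040 / 4.995 = 1409 N·m.
J = πd⁴/32 = π(0.0599)⁴/32 = 1.264×10^-6 m⁴.
τ_max = T·r/J = 1409 × 0.0300 / 1.264×10^-6 = 3.340×10^7 Pa.

3.34e7 Pa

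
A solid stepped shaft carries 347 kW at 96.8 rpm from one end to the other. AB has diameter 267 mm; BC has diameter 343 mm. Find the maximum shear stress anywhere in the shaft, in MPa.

ω = 2π·96.8/60 = 10.14 rad/s, so T = P/ω = 347×10³ / 10.14 = 34230 N·m.
Under the same torque, τ_max = 16T/(πd³) is largest where d is smallest — segment AB (d = 267 mm).
τ_max = 16·34230/(π·(0.267)³) = 9.159×10^6 Pa.

9.16 MPa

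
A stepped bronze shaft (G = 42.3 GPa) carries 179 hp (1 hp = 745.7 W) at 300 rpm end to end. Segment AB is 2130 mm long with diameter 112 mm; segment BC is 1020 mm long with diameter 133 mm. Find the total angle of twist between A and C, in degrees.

0.985°

ω = 2π·300/60 = 31.42 rad/s, so T = P/ω = 179×745.7 / 31.42 = 4249 N·m.
J_AB = π(0.112)⁴/32 = 1.54×10^-5 m⁴; J_BC = π(0.133)⁴/32 = 3.07×10^-5 m⁴.
θ = (T/G)·Σ L_i/J_i = (4249/42.3×10⁹)·(2.13/1.54×10^-5 + 1.02/3.07×10^-5) = 0.01718 rad.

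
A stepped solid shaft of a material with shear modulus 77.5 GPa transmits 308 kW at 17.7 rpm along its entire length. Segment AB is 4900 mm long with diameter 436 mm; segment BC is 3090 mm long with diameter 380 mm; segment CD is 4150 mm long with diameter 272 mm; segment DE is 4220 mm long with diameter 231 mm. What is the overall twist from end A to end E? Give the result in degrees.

3.16°

ω = 2π·17.7/60 = 1.854 rad/s, so T = P/ω = 308×10³ / 1.854 = 166200 N·m.
J_AB = π(0.436)⁴/32 = 3.55×10^-3 m⁴; J_BC = π(0.380)⁴/32 = 2.05×10^-3 m⁴; J_CD = π(0.272)⁴/32 = 5.37×10^-4 m⁴; J_DE = π(0.231)⁴/32 = 2.80×10^-4 m⁴.
θ = (T/G)·Σ L_i/J_i = (166200/77.5×10⁹)·(4.90/3.55×10^-3 + 3.09/2.05×10^-3 + 4.15/5.37×10^-4 + 4.22/2.80×10^-4) = 0.05512 rad.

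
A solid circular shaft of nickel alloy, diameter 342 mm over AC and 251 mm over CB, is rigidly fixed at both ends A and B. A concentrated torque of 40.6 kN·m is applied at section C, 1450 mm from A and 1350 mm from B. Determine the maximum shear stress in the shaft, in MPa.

Compatibility: T_A·a/J_AC = T_B·b/J_CB with T_A + T_B = T₀.
J_AC = 1.34×10^-3 m⁴, J_CB = 3.90×10^-4 m⁴, so T_A = T₀·(J_AC/a)/((J_AC/a)+(J_CB/b)) = 30950 N·m, T_B = 9646 N·m.
τ in each portion: τ_AC = 3.94×10^6 Pa, τ_CB = 3.11×10^6 Pa; maximum is in AC.
τ_max = T_AC·r/J = 30950·0.171/1.34×10^-3 = 3.941×10^6 Pa.

3.94 MPa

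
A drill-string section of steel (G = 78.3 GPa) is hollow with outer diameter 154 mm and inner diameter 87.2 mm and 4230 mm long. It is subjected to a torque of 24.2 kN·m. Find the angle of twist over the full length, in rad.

0.0264 rad

J = π(d_o⁴ − d_i⁴)/32 = π(0.154⁴ − 0.0872⁴)/32 = 4.954×10^-5 m⁴.
θ = T·L/(G·J) = 24200 × 4.23 / (78.3×10⁹ × 4.954×10^-5) = 0.02639 rad.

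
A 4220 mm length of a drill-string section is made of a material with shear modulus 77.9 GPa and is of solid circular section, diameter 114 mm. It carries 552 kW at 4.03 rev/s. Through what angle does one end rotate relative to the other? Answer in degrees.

4.08°

ω = 2π·4.03 = 25.32 rad/s, so T = P/ω = 552×10³ / 25.32 = 21800 N·m.
J = πd⁴/32 = π(0.114)⁴/32 = 1.658×10^-5 m⁴.
θ = T·L/(G·J) = 21800 × 4.22 / (77.9×10⁹ × 1.658×10^-5) = 0.07122 rad.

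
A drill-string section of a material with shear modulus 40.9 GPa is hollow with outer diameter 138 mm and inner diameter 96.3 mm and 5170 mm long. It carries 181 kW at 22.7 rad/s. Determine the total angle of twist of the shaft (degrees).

ω = 22.7 rad/s, so T = P/ω = 181×10³ / 22.70 = 7974 N·m.
J = π(d_o⁴ − d_i⁴)/32 = π(0.138⁴ − 0.0963⁴)/32 = 2.716×10^-5 m⁴.
θ = T·L/(G·J) = 7974 × 5.17 / (40.9×10⁹ × 2.716×10^-5) = 0.03711 rad.

2.13°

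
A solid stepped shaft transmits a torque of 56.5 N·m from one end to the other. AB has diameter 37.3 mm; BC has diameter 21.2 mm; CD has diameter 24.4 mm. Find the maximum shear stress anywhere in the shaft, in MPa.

Under the same torque, τ_max = 16T/(πd³) is largest where d is smallest — segment BC (d = 21.2 mm).
τ_max = 16·56.50/(π·(0.0212)³) = 3.020×10^7 Pa.

30.2 MPa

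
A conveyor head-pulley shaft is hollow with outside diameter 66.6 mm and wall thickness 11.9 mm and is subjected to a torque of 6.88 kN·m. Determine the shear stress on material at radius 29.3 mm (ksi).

J = π(d_o⁴ − d_i⁴)/32 = π(0.0666⁴ − 0.0428⁴)/32 = 1.602×10^-6 m⁴.
Shear stress varies linearly with radius: τ = T·r/J = 6880 × 0.0293 / 1.602×10^-6 = 1.258×10^8 Pa.

18.2 ksi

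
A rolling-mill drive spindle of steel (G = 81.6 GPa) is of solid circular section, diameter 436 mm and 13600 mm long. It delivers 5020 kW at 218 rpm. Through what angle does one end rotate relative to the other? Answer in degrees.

ω = 2π·218/60 = 22.83 rad/s, so T = P/ω = 5020×10³ / 22.83 = 219900 N·m.
J = πd⁴/32 = π(0.436)⁴/32 = 3.548×10^-3 m⁴.
θ = T·L/(G·J) = 219900 × 13.6 / (81.6×10⁹ × 3.548×10^-3) = 0.01033 rad.

0.592°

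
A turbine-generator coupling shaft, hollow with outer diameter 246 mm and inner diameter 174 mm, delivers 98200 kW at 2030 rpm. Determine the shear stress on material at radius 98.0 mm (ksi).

24.4 ksi

ω = 2π·2030/60 = 212.6 rad/s, so T = P/ω = 98200×10³ / 212.6 = 461900 N·m.
J = π(d_o⁴ − d_i⁴)/32 = π(0.246⁴ − 0.174⁴)/32 = 2.695×10^-4 m⁴.
Shear stress varies linearly with radius: τ = T·r/J = 461900 × 0.0980 / 2.695×10^-4 = 1.680×10^8 Pa.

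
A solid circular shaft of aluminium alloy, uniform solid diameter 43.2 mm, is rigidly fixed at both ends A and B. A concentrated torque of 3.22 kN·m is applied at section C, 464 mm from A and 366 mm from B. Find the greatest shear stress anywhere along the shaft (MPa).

114 MPa

With uniform GJ and both ends fixed, compatibility θ_AC = θ_CB gives T_A·a = T_B·b, together with T_A + T_B = T₀.
T_A = T₀·b/(a+b) = 3220·366/830.0 = 1420 N·m; T_B = 1800 N·m.
τ in each portion: τ_AC = 8.97×10^7 Pa, τ_CB = 1.14×10^8 Pa; maximum is in CB.
τ_max = T_CB·r/J = 1800·0.0216/3.42×10^-7 = 1.137×10^8 Pa.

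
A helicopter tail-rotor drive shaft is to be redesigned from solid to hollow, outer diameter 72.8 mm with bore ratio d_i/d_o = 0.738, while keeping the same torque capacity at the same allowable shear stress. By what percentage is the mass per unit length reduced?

42.4 %

Equal τ_max and T ⇒ the solid shaft needs d_s³ = d_o³(1−k⁴), so d_s = 72.8·(1−0.738⁴)^(1/3) = 64.74 mm.
Area ratio A_h/A_s = d_o²(1−k²)/d_s² = (1−k²)/(1−k⁴)^(2/3) = 0.5757.
Mass saving = 1 − 0.5757 = 42.4 %.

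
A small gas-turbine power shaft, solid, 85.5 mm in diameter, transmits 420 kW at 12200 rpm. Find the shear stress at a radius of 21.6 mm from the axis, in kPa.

1350 kPa

ω = 2π·12200/60 = 1278 rad/s, so T = P/ω = 420×10³ / 1278 = 328.7 N·m.
J = πd⁴/32 = π(0.0855)⁴/32 = 5.246×10^-6 m⁴.
Shear stress varies linearly with radius: τ = T·r/J = 328.7 × 0.0216 / 5.246×10^-6 = 1.353×10^6 Pa.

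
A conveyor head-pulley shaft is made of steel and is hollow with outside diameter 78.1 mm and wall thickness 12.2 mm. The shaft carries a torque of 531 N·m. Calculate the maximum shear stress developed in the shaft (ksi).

J = π(d_o⁴ − d_i⁴)/32 = π(0.0781⁴ − 0.0537⁴)/32 = 2.836×10^-6 m⁴.
τ_max = T·r/J = 531.0 × 0.0390 / 2.836×10^-6 = 7.311×10^6 Pa.

1.06 ksi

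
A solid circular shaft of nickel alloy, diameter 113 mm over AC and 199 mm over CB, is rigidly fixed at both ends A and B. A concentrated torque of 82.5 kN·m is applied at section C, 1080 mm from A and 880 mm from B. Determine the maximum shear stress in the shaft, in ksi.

7.13 ksi

Compatibility: T_A·a/J_AC = T_B·b/J_CB with T_A + T_B = T₀.
J_AC = 1.60×10^-5 m⁴, J_CB = 1.54×10^-4 m⁴, so T_A = T₀·(J_AC/a)/((J_AC/a)+(J_CB/b)) = 6443 N·m, T_B = 76060 N·m.
τ in each portion: τ_AC = 2.27×10^7 Pa, τ_CB = 4.92×10^7 Pa; maximum is in CB.
τ_max = T_CB·r/J = 76060·0.0995/1.54×10^-4 = 4.915×10^7 Pa.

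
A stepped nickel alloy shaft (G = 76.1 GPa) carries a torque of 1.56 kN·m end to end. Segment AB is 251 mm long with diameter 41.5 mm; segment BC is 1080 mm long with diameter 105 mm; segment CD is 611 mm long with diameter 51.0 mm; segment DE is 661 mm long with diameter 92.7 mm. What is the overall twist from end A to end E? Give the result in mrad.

J_AB = π(0.0415)⁴/32 = 2.91×10^-7 m⁴; J_BC = π(0.105)⁴/32 = 1.19×10^-5 m⁴; J_CD = π(0.0510)⁴/32 = 6.64×10^-7 m⁴; J_DE = π(0.0927)⁴/32 = 7.25×10^-6 m⁴.
θ = (T/G)·Σ L_i/J_i = (1560/76.1×10⁹)·(0.251/2.91×10^-7 + 1.08/1.19×10^-5 + 0.611/6.64×10^-7 + 0.661/7.25×10^-6) = 0.04025 rad.

40.3 mrad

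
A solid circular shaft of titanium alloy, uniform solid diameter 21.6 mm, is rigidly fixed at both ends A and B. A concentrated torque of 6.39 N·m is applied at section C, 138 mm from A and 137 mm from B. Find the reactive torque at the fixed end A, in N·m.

With uniform GJ and both ends fixed, compatibility θ_AC = θ_CB gives T_A·a = T_B·b, together with T_A + T_B = T₀.
T_A = T₀·b/(a+b) = 6.390·137/275.0 = 3.183 N·m; T_B = 3.207 N·m.

3.18 N·m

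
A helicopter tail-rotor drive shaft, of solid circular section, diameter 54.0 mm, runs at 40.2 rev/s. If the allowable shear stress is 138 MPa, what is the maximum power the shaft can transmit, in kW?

J = πd⁴/32 = π(0.0540)⁴/32 = 8.348×10^-7 m⁴.
T_max = τ_allow·J/r = 1.38×10^8 × 8.348×10^-7 / 0.0270 = 4267 N·m.
ω = 2π·40.2 = 252.6 rad/s, so P_max = T_max·ω = 1.078×10^6 W.

1080 kW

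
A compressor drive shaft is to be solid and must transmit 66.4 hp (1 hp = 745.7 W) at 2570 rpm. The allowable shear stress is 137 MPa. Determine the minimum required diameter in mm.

19.0 mm

ω = 2π·2570/60 = 269.1 rad/s, so T = P/ω = 66.4×745.7 / 269.1 = 184.0 N·m.
For a solid shaft τ_max = 16T/(πd³), so d = (16T/(π τ_allow))^(1/3) = (16·184.0/(π·1.37×10^8))^(1/3) = 0.01898 m.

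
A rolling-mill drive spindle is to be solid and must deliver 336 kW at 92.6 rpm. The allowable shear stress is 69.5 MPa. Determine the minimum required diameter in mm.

136 mm

ω = 2π·92.6/60 = 9.697 rad/s, so T = P/ω = 336×10³ / 9.697 = 34650 N·m.
For a solid shaft τ_max = 16T/(πd³), so d = (16T/(π τ_allow))^(1/3) = (16·34650/(π·6.95×10^7))^(1/3) = 0.1364 m.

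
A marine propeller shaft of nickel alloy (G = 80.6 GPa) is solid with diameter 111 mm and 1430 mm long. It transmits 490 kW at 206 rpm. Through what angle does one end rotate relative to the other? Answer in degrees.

ω = 2π·206/60 = 21.57 rad/s, so T = P/ω = 490×10³ / 21.57 = 22710 N·m.
J = πd⁴/32 = π(0.111)⁴/32 = 1.490×10^-5 m⁴.
θ = T·L/(G·J) = 22710 × 1.43 / (80.6×10⁹ × 1.490×10^-5) = 0.02704 rad.

1.55°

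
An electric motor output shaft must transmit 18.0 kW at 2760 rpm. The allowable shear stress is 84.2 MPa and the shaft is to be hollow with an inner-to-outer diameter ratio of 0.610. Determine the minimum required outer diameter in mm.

ω = 2π·2760/60 = 289.0 rad/s, so T = P/ω = 18.0×10³ / 289.0 = 62.28 N·m.
For a hollow shaft with d_i/d_o = 0.610: τ_max = 16T/(π d_o³ (1−k⁴)), so d_o = [16T/(π τ_allow (1−k⁴))]^(1/3) = [16·62.28/(π·8.42×10^7·0.8615)]^(1/3) = 0.01635 m.

16.4 mm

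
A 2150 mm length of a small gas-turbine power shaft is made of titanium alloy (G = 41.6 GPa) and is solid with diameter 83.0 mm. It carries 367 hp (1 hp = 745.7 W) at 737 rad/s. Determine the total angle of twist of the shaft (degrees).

0.236°

ω = 737 rad/s, so T = P/ω = 367×745.7 / 737.0 = 371.3 N·m.
J = πd⁴/32 = π(0.0830)⁴/32 = 4.659×10^-6 m⁴.
θ = T·L/(G·J) = 371.3 × 2.15 / (41.6×10⁹ × 4.659×10^-6) = 4.119×10^-3 rad.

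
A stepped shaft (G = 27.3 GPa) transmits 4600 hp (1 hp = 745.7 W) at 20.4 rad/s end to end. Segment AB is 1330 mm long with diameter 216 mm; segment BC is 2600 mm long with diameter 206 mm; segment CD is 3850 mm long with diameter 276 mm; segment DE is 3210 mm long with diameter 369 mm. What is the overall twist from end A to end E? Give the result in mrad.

181 mrad

ω = 20.4 rad/s, so T = P/ω = 4600×745.7 / 20.40 = 168100 N·m.
J_AB = π(0.216)⁴/32 = 2.14×10^-4 m⁴; J_BC = π(0.206)⁴/32 = 1.77×10^-4 m⁴; J_CD = π(0.276)⁴/32 = 5.70×10^-4 m⁴; J_DE = π(0.369)⁴/32 = 1.82×10^-3 m⁴.
θ = (T/G)·Σ L_i/J_i = (168100/27.3×10⁹)·(1.33/2.14×10^-4 + 2.60/1.77×10^-4 + 3.85/5.70×10^-4 + 3.21/1.82×10^-3) = 0.1814 rad.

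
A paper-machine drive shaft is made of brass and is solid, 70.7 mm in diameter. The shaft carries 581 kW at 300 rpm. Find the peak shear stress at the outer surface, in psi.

38700 psi

ω = 2π·300/60 = 31.42 rad/s, so T = P/ω = 581×10³ / 31.42 = 18490 N·m.
J = πd⁴/32 = π(0.0707)⁴/32 = 2.453×10^-6 m⁴.
τ_max = T·r/J = 18490 × 0.0353 / 2.453×10^-6 = 2.665×10^8 Pa.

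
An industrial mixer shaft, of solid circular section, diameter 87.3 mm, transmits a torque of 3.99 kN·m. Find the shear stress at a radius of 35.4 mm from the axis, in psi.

3590 psi

J = πd⁴/32 = π(0.0873)⁴/32 = 5.702×10^-6 m⁴.
Shear stress varies linearly with radius: τ = T·r/J = 3990 × 0.0354 / 5.702×10^-6 = 2.477×10^7 Pa.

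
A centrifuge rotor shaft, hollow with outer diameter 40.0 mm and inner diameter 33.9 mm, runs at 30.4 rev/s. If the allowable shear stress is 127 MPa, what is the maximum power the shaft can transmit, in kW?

J = π(d_o⁴ − d_i⁴)/32 = π(0.0400⁴ − 0.0339⁴)/32 = 1.217×10^-7 m⁴.
T_max = τ_allow·J/r = 1.27×10^8 × 1.217×10^-7 / 0.0200 = 772.6 N·m.
ω = 2π·30.4 = 191.0 rad/s, so P_max = T_max·ω = 1.476×10^5 W.

148 kW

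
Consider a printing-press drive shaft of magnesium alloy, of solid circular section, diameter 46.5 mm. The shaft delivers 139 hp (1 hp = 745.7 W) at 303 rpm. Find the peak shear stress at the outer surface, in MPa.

ω = 2π·303/60 = 31.73 rad/s, so T = P/ω = 139×745.7 / 31.73 = 3267 N·m.
J = πd⁴/32 = π(0.0465)⁴/32 = 4.590×10^-7 m⁴.
τ_max = T·r/J = 3267 × 0.0232 / 4.590×10^-7 = 1.655×10^8 Pa.

165 MPa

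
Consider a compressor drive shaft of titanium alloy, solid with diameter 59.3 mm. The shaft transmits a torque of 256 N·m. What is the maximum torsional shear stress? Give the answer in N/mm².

J = πd⁴/32 = π(0.0593)⁴/32 = 1.214×10^-6 m⁴.
τ_max = T·r/J = 256.0 × 0.0296 / 1.214×10^-6 = 6.252×10^6 Pa.

6.25 N/mm²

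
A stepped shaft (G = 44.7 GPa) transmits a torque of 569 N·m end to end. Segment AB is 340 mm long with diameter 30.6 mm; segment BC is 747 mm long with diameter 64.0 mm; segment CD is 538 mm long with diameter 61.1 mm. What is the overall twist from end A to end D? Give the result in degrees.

3.50°

J_AB = π(0.0306)⁴/32 = 8.61×10^-8 m⁴; J_BC = π(0.0640)⁴/32 = 1.65×10^-6 m⁴; J_CD = π(0.0611)⁴/32 = 1.37×10^-6 m⁴.
θ = (T/G)·Σ L_i/J_i = (569.0/44.7×10⁹)·(0.340/8.61×10^-8 + 0.747/1.65×10^-6 + 0.538/1.37×10^-6) = 0.06106 rad.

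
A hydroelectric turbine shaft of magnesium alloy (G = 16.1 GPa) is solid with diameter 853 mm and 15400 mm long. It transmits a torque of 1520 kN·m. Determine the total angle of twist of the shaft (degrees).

1.60°

J = πd⁴/32 = π(0.853)⁴/32 = 0.05198 m⁴.
θ = T·L/(G·J) = 1.520e6 × 15.4 / (16.1×10⁹ × 0.05198) = 0.02797 rad.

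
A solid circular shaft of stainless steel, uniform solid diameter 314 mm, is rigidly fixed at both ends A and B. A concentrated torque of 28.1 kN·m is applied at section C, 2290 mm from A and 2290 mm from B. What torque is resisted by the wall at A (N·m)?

14000 N·m

With uniform GJ and both ends fixed, compatibility θ_AC = θ_CB gives T_A·a = T_B·b, together with T_A + T_B = T₀.
T_A = T₀·b/(a+b) = 28100·2290/4580 = 14050 N·m; T_B = 14050 N·m.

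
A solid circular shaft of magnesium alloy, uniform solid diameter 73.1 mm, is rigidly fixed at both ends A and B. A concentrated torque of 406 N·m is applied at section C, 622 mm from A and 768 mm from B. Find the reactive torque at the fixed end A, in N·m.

224 N·m

With uniform GJ and both ends fixed, compatibility θ_AC = θ_CB gives T_A·a = T_B·b, together with T_A + T_B = T₀.
T_A = T₀·b/(a+b) = 406.0·768/1390 = 224.3 N·m; T_B = 181.7 N·m.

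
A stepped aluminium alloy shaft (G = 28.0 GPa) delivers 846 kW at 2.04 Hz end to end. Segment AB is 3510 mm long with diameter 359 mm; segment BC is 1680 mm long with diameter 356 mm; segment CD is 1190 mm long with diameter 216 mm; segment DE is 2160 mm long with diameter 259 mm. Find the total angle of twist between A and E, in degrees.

ω = 2π·2.04 = 12.82 rad/s, so T = P/ω = 846×10³ / 12.82 = 66000 N·m.
J_AB = π(0.359)⁴/32 = 1.63×10^-3 m⁴; J_BC = π(0.356)⁴/32 = 1.58×10^-3 m⁴; J_CD = π(0.216)⁴/32 = 2.14×10^-4 m⁴; J_DE = π(0.259)⁴/32 = 4.42×10^-4 m⁴.
θ = (T/G)·Σ L_i/J_i = (66000/28.0×10⁹)·(3.51/1.63×10^-3 + 1.68/1.58×10^-3 + 1.19/2.14×10^-4 + 2.16/4.42×10^-4) = 0.03224 rad.

1.85°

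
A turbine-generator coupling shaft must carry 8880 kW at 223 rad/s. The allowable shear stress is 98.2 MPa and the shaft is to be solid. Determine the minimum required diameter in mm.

ω = 223 rad/s, so T = P/ω = 8880×10³ / 223.0 = 39820 N·m.
For a solid shaft τ_max = 16T/(πd³), so d = (16T/(π τ_allow))^(1/3) = (16·39820/(π·9.82×10^7))^(1/3) = 0.1273 m.

127 mm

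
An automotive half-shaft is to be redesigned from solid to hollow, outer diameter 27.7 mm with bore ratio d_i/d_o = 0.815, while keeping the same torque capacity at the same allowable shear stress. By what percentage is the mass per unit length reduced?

50.5 %

Equal τ_max and T ⇒ the solid shaft needs d_s³ = d_o³(1−k⁴), so d_s = 27.7·(1−0.815⁴)^(1/3) = 22.82 mm.
Area ratio A_h/A_s = d_o²(1−k²)/d_s² = (1−k²)/(1−k⁴)^(2/3) = 0.4949.
Mass saving = 1 − 0.4949 = 50.5 %.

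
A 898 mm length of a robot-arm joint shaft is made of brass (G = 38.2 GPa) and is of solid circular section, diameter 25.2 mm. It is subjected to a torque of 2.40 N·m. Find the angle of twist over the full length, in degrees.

J = πd⁴/32 = π(0.0252)⁴/32 = 3.959×10^-8 m⁴.
θ = T·L/(G·J) = 2.400 × 0.898 / (38.2×10⁹ × 3.959×10^-8) = 1.425×10^-3 rad.

0.0816°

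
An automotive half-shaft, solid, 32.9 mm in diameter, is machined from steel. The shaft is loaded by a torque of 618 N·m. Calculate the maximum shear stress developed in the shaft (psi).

J = πd⁴/32 = π(0.0329)⁴/32 = 1.150×10^-7 m⁴.
τ_max = T·r/J = 618.0 × 0.0164 / 1.150×10^-7 = 8.838×10^7 Pa.

12800 psi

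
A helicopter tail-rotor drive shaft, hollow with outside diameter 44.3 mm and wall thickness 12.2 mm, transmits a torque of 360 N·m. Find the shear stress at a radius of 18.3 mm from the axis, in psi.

J = π(d_o⁴ − d_i⁴)/32 = π(0.0443⁴ − 0.0199⁴)/32 = 3.627×10^-7 m⁴.
Shear stress varies linearly with radius: τ = T·r/J = 360.0 × 0.0183 / 3.627×10^-7 = 1.816×10^7 Pa.

2630 psi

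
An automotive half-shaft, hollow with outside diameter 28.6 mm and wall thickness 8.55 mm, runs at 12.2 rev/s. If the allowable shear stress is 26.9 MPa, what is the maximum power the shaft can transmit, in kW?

J = π(d_o⁴ − d_i⁴)/32 = π(0.0286⁴ − 0.0115⁴)/32 = 6.397×10^-8 m⁴.
T_max = τ_allow·J/r = 2.69×10^7 × 6.397×10^-8 / 0.0143 = 120.3 N·m.
ω = 2π·12.2 = 76.65 rad/s, so P_max = T_max·ω = 9224 W.

9.22 kW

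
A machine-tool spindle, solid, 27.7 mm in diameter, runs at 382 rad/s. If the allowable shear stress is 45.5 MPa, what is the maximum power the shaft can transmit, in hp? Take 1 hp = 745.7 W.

J = πd⁴/32 = π(0.0277)⁴/32 = 5.780×10^-8 m⁴.
T_max = τ_allow·J/r = 4.55×10^7 × 5.780×10^-8 / 0.0138 = 189.9 N·m.
ω = 382 rad/s, so P_max = T_max·ω = 7.253×10^4 W.

97.3 hp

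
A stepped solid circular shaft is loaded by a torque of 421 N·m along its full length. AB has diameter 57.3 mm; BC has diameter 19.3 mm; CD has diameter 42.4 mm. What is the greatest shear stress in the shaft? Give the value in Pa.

Under the same torque, τ_max = 16T/(πd³) is largest where d is smallest — segment BC (d = 19.3 mm).
τ_max = 16·421.0/(π·(0.0193)³) = 2.982×10^8 Pa.

2.98e8 Pa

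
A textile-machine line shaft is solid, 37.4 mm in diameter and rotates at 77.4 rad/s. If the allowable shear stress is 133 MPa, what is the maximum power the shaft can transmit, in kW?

J = πd⁴/32 = π(0.0374)⁴/32 = 1.921×10^-7 m⁴.
T_max = τ_allow·J/r = 1.33×10^8 × 1.921×10^-7 / 0.0187 = 1366 N·m.
ω = 77.4 rad/s, so P_max = T_max·ω = 1.057×10^5 W.

106 kW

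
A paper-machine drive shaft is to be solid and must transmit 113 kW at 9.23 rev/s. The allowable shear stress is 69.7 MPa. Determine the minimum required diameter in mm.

52.2 mm

ω = 2π·9.23 = 57.99 rad/s, so T = P/ω = 113×10³ / 57.99 = 1948 N·m.
For a solid shaft τ_max = 16T/(πd³), so d = (16T/(π τ_allow))^(1/3) = (16·1948/(π·6.97×10^7))^(1/3) = 0.05222 m.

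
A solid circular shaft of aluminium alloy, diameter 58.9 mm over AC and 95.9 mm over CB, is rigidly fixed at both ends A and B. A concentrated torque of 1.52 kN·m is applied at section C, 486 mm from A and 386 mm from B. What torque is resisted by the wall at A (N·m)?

Compatibility: T_A·a/J_AC = T_B·b/J_CB with T_A + T_B = T₀.
J_AC = 1.18×10^-6 m⁴, J_CB = 8.30×10^-6 m⁴, so T_A = T₀·(J_AC/a)/((J_AC/a)+(J_CB/b)) = 154.3 N·m, T_B = 1366 N·m.

154 N·m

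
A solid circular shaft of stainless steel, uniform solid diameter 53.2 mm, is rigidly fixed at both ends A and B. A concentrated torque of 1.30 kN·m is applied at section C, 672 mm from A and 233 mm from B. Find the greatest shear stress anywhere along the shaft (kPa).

With uniform GJ and both ends fixed, compatibility θ_AC = θ_CB gives T_A·a = T_B·b, together with T_A + T_B = T₀.
T_A = T₀·b/(a+b) = 1300·233/905.0 = 334.7 N·m; T_B = 965.3 N·m.
τ in each portion: τ_AC = 1.13×10^7 Pa, τ_CB = 3.27×10^7 Pa; maximum is in CB.
τ_max = T_CB·r/J = 965.3·0.0266/7.86×10^-7 = 3.265×10^7 Pa.

32700 kPa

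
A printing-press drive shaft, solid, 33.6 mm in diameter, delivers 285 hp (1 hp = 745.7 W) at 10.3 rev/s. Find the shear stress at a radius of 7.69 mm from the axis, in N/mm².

ω = 2π·10.3 = 64.72 rad/s, so T = P/ω = 285×745.7 / 64.72 = 3284 N·m.
J = πd⁴/32 = π(0.0336)⁴/32 = 1.251×10^-7 m⁴.
Shear stress varies linearly with radius: τ = T·r/J = 3284 × 0.00769 / 1.251×10^-7 = 2.018×10^8 Pa.

202 N/mm²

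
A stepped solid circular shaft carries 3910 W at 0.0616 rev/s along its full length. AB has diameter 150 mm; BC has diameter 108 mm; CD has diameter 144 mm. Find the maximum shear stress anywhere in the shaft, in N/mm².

ω = 2π·0.0616 = 0.3870 rad/s, so T = P/ω = 3910 / 0.3870 = 10100 N·m.
Under the same torque, τ_max = 16T/(πd³) is largest where d is smallest — segment BC (d = 108 mm).
τ_max = 16·10100/(π·(0.108)³) = 4.084×10^7 Pa.

40.8 N/mm²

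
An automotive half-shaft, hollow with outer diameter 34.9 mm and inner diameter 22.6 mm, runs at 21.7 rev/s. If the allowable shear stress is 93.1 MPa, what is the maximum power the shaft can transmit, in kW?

J = π(d_o⁴ − d_i⁴)/32 = π(0.0349⁴ − 0.0226⁴)/32 = 1.200×10^-7 m⁴.
T_max = τ_allow·J/r = 9.31×10^7 × 1.200×10^-7 / 0.0175 = 640.4 N·m.
ω = 2π·21.7 = 136.3 rad/s, so P_max = T_max·ω = 8.732×10^4 W.

87.3 kW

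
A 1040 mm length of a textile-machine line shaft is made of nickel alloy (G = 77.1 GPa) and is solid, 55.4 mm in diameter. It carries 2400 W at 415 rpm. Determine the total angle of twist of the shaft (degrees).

0.0462°

ω = 2π·415/60 = 43.46 rad/s, so T = P/ω = 2400 / 43.46 = 55.22 N·m.
J = πd⁴/32 = π(0.0554)⁴/32 = 9.248×10^-7 m⁴.
θ = T·L/(G·J) = 55.22 × 1.04 / (77.1×10⁹ × 9.248×10^-7) = 8.055×10^-4 rad.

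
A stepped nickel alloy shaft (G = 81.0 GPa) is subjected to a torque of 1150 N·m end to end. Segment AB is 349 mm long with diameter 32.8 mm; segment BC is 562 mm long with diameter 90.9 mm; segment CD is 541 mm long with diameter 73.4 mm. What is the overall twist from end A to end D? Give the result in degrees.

2.72°

J_AB = π(0.0328)⁴/32 = 1.14×10^-7 m⁴; J_BC = π(0.0909)⁴/32 = 6.70×10^-6 m⁴; J_CD = π(0.0734)⁴/32 = 2.85×10^-6 m⁴.
θ = (T/G)·Σ L_i/J_i = (1150/81.0×10⁹)·(0.349/1.14×10^-7 + 0.562/6.70×10^-6 + 0.541/2.85×10^-6) = 0.04749 rad.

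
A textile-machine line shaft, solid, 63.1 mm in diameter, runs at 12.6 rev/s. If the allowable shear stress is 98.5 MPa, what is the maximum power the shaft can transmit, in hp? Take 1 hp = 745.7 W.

516 hp

J = πd⁴/32 = π(0.0631)⁴/32 = 1.556×10^-6 m⁴.
T_max = τ_allow·J/r = 9.85×10^7 × 1.556×10^-6 / 0.0316 = 4859 N·m.
ω = 2π·12.6 = 79.17 rad/s, so P_max = T_max·ω = 3.847×10^5 W.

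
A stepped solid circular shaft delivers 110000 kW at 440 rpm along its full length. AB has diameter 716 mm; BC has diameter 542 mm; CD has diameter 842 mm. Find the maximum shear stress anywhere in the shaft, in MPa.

76.4 MPa

ω = 2π·440/60 = 46.08 rad/s, so T = P/ω = 110000×10³ / 46.08 = 2.387e6 N·m.
Under the same torque, τ_max = 16T/(πd³) is largest where d is smallest — segment BC (d = 542 mm).
τ_max = 16·2.387e6/(π·(0.542)³) = 7.636×10^7 Pa.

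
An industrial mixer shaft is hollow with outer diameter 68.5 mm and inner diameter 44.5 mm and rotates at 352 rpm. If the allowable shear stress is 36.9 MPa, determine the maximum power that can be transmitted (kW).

70.6 kW

J = π(d_o⁴ − d_i⁴)/32 = π(0.0685⁴ − 0.0445⁴)/32 = 1.777×10^-6 m⁴.
T_max = τ_allow·J/r = 3.69×10^7 × 1.777×10^-6 / 0.0343 = 1914 N·m.
ω = 2π·352/60 = 36.86 rad/s, so P_max = T_max·ω = 7.055×10^4 W.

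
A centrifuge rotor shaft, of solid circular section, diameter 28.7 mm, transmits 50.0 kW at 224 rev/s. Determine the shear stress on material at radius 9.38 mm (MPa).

ω = 2π·224 = 1407 rad/s, so T = P/ω = 50.0×10³ / 1407 = 35.53 N·m.
J = πd⁴/32 = π(0.0287)⁴/32 = 6.661×10^-8 m⁴.
Shear stress varies linearly with radius: τ = T·r/J = 35.53 × 0.00938 / 6.661×10^-8 = 5.003×10^6 Pa.

5.00 MPa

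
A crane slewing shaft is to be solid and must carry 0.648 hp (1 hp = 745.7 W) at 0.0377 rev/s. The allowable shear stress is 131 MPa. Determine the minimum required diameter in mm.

ω = 2π·0.0377 = 0.2369 rad/s, so T = P/ω = 0.648×745.7 / 0.2369 = 2040 N·m.
For a solid shaft τ_max = 16T/(πd³), so d = (16T/(π τ_allow))^(1/3) = (16·2040/(π·1.31×10^8))^(1/3) = 0.04296 m.

43.0 mm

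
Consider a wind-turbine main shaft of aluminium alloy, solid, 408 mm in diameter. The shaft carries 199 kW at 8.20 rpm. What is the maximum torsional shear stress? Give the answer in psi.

ω = 2π·8.20/60 = 0.8587 rad/s, so T = P/ω = 199×10³ / 0.8587 = 231700 N·m.
J = πd⁴/32 = π(0.408)⁴/32 = 2.720×10^-3 m⁴.
τ_max = T·r/J = 231700 × 0.204 / 2.720×10^-3 = 1.738×10^7 Pa.

2520 psi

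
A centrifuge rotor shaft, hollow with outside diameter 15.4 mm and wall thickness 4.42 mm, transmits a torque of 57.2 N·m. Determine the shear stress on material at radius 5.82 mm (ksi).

9.04 ksi

J = π(d_o⁴ − d_i⁴)/32 = π(0.0154⁴ − 0.00656⁴)/32 = 5.340×10^-9 m⁴.
Shear stress varies linearly with radius: τ = T·r/J = 57.20 × 0.00582 / 5.340×10^-9 = 6.234×10^7 Pa.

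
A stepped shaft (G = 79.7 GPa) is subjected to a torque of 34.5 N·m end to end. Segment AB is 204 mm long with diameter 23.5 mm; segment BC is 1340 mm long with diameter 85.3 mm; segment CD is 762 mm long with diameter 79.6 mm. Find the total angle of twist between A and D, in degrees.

J_AB = π(0.0235)⁴/32 = 2.99×10^-8 m⁴; J_BC = π(0.0853)⁴/32 = 5.20×10^-6 m⁴; J_CD = π(0.0796)⁴/32 = 3.94×10^-6 m⁴.
θ = (T/G)·Σ L_i/J_i = (34.50/79.7×10⁹)·(0.204/2.99×10^-8 + 1.34/5.20×10^-6 + 0.762/3.94×10^-6) = 3.145×10^-3 rad.

0.180°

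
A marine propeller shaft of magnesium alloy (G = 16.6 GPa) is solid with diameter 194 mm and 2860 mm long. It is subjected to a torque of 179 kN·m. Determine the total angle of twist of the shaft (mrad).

222 mrad

J = πd⁴/32 = π(0.194)⁴/32 = 1.391×10^-4 m⁴.
θ = T·L/(G·J) = 179000 × 2.86 / (16.6×10⁹ × 1.391×10^-4) = 0.2218 rad.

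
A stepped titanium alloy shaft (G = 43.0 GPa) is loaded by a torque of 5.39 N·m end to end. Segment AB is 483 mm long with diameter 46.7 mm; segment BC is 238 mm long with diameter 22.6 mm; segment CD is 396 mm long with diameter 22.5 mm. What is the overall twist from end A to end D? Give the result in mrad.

3.27 mrad

J_AB = π(0.0467)⁴/32 = 4.67×10^-7 m⁴; J_BC = π(0.0226)⁴/32 = 2.56×10^-8 m⁴; J_CD = π(0.0225)⁴/32 = 2.52×10^-8 m⁴.
θ = (T/G)·Σ L_i/J_i = (5.390/43.0×10⁹)·(0.483/4.67×10^-7 + 0.238/2.56×10^-8 + 0.396/2.52×10^-8) = 3.267×10^-3 rad.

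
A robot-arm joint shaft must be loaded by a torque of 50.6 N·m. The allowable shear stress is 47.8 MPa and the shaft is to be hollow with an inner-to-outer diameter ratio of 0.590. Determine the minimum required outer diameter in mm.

For a hollow shaft with d_i/d_o = 0.590: τ_max = 16T/(π d_o³ (1−k⁴)), so d_o = [16T/(π τ_allow (1−k⁴))]^(1/3) = [16·50.60/(π·4.78×10^7·0.8788)]^(1/3) = 0.01831 m.

18.3 mm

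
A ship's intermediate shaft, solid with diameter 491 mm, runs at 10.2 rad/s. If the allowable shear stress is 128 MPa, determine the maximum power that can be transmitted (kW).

30300 kW

J = πd⁴/32 = π(0.491)⁴/32 = 5.706×10^-3 m⁴.
T_max = τ_allow·J/r = 1.28×10^8 × 5.706×10^-3 / 0.245 = 2.975e6 N·m.
ω = 10.2 rad/s, so P_max = T_max·ω = 3.034×10^7 W.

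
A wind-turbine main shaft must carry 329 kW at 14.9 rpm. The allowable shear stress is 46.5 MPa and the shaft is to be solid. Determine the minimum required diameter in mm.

285 mm

ω = 2π·14.9/60 = 1.560 rad/s, so T = P/ω = 329×10³ / 1.560 = 210900 N·m.
For a solid shaft τ_max = 16T/(πd³), so d = (16T/(π τ_allow))^(1/3) = (16·210900/(π·4.65×10^7))^(1/3) = 0.2848 m.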